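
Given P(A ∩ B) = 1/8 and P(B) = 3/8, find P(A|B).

P(A|B) = P(A ∩ B) / P(B)
= (1/8) / (3/8)
= 1/3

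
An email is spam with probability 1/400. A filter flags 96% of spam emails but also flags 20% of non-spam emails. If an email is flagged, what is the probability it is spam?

Let D = the rare event, + = positive/flagged.
P(D) = 1/400
P(+|D) = 96/100 = 24/25
P(+|D') = 20/100 = 1/5
P(+) = P(+|D)P(D) + P(+|D')P(D')
     = \frac{24}{25} × \frac{1}{400} + \frac{1}{5} × \frac{399}{400}
     = \frac{2019}{10000}
P(D|+) = P(+|D)P(D)/P(+) = \frac{8}{673}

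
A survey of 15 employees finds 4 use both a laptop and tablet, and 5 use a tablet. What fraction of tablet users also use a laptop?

P(A ∩ B) = 4/15
P(B) = 5/15 = 1/3
P(A|B) = P(A ∩ B) / P(B) = (4/15) / (1/3) = 4/5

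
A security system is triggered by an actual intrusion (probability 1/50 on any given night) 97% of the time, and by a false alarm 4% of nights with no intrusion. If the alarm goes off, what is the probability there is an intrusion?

Let D = the rare event, + = positive/flagged.
P(D) = 1/50
P(+|D) = 97/100
P(+|D') = 4/100 = 1/25
P(+) = P(+|D)P(D) + P(+|D')P(D')
     = \frac{97}{100} × \frac{1}{50} + \frac{1}{25} × \frac{49}{50}
     = \frac{293}{5000}
P(D|+) = P(+|D)P(D)/P(+) = \frac{97}{293}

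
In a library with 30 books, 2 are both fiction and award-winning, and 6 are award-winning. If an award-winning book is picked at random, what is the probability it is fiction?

P(A ∩ B) = 2/30 = 1/15
P(B) = 6/30 = 1/5
P(A|B) = P(A ∩ B) / P(B) = (1/15) / (1/5) = 1/3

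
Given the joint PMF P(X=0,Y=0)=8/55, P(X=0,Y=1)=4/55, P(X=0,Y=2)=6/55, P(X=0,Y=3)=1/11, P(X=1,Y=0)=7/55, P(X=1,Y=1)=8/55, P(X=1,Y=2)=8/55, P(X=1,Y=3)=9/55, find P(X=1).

P(X=1) = P(X=1,Y=0) + P(X=1,Y=1) + P(X=1,Y=2) + P(X=1,Y=3)
= 7/55 + 8/55 + 8/55 + 9/55
= 32/55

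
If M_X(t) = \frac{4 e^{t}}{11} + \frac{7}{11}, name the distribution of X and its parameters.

The MGF M(t) = \frac{4 e^{t}}{11} + \frac{7}{11} is the standard form for the Bernoulli distribution.
Comparing with the known MGF formula identifies: Bernoulli(p=4/11)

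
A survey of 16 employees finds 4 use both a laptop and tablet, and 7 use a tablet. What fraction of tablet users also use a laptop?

P(A ∩ B) = 4/16 = 1/4
P(B) = 7/16
P(A|B) = P(A ∩ B) / P(B) = (1/4) / (7/16) = 4/7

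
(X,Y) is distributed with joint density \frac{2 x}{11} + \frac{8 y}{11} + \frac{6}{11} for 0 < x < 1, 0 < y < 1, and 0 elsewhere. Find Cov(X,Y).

E[XY] = ∫∫ xy × f(x,y) dx dy = \frac{19}{66}
E[X] = \frac{17}{33}
E[Y] = \frac{37}{66}
Cov(X,Y) = E[XY] - E[X]E[Y] = - \frac{1}{1089}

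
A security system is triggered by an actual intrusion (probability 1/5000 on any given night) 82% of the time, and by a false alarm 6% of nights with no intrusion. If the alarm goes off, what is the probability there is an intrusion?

Let D = the rare event, + = positive/flagged.
P(D) = 1/5000
P(+|D) = 82/100 = 41/50
P(+|D') = 6/100 = 3/50
P(+) = P(+|D)P(D) + P(+|D')P(D')
     = \frac{41}{50} × \frac{1}{5000} + \frac{3}{50} × \frac{4999}{5000}
     = \frac{7519}{125000}
P(D|+) = P(+|D)P(D)/P(+) = \frac{41}{15038}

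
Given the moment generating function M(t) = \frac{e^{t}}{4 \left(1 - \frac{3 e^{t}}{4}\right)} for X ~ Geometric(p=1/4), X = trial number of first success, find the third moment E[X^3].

To find E[X^3], compute M^(3)(0):
M^(1)(t) = \frac{e^{t}}{4 \left(1 - \frac{3 e^{t}}{4}\right)} + \frac{3 e^{2 t}}{16 \left(1 - \frac{3 e^{t}}{4}\right)^{2}}
M^(2)(t) = \frac{e^{t}}{4 \left(1 - \frac{3 e^{t}}{4}\right)} + \frac{9 e^{2 t}}{16 \left(1 - \frac{3 e^{t}}{4}\right)^{2}} + \frac{9 e^{3 t}}{32 \left(1 - \frac{3 e^{t}}{4}\right)^{3}}
M^(3)(t) = \frac{e^{t}}{4 \left(1 - \frac{3 e^{t}}{4}\right)} + \frac{21 e^{2 t}}{16 \left(1 - \frac{3 e^{t}}{4}\right)^{2}} + \frac{27 e^{3 t}}{16 \left(1 - \frac{3 e^{t}}{4}\right)^{3}} + \frac{81 e^{4 t}}{128 \left(1 - \frac{3 e^{t}}{4}\right)^{4}}
M^(3)(0) = 292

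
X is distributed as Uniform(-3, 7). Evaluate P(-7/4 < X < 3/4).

P(-7/4 < X < 3/4) = ∫_{-7/4}^{3/4} f(x) dx
where f(x) = \frac{1}{10}
= \frac{1}{4}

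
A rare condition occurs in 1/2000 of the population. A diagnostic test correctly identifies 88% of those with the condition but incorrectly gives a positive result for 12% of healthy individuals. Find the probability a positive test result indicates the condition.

Let D = the rare event, + = positive/flagged.
P(D) = 1/2000
P(+|D) = 88/100 = 22/25
P(+|D') = 12/100 = 3/25
P(+) = P(+|D)P(D) + P(+|D')P(D')
     = \frac{22}{25} × \frac{1}{2000} + \frac{3}{25} × \frac{1999}{2000}
     = \frac{6019}{50000}
P(D|+) = P(+|D)P(D)/P(+) = \frac{22}{6019}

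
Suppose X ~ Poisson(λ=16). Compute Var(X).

For X ~ Poisson(λ=16):
Var(X) = 16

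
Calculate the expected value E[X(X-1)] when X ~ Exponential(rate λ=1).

E[X(X-1)] = E[X² - X] = E[X²] - E[X]
E[X] = 1
E[X²] = Var(X) + (E[X])² = 1 + (1)² = 2
E[X(X-1)] = 2 - 1 = 1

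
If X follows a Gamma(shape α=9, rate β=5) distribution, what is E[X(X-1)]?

E[X(X-1)] = E[X² - X] = E[X²] - E[X]
E[X] = \frac{9}{5}
E[X²] = Var(X) + (E[X])² = \frac{9}{25} + (\frac{9}{5})² = \frac{18}{5}
E[X(X-1)] = \frac{18}{5} - \frac{9}{5} = \frac{9}{5}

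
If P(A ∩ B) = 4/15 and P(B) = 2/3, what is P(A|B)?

P(A|B) = P(A ∩ B) / P(B)
= (4/15) / (2/3)
= 2/5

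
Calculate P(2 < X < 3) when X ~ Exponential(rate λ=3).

P(2 < X < 3) = ∫_{2}^{3} f(x) dx
where f(x) = 3 e^{- 3 x}
= - \frac{1 - e^{3}}{e^{9}}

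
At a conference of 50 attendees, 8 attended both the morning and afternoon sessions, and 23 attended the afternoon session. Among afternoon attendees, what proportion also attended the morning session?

P(A ∩ B) = 8/50 = 4/25
P(B) = 23/50
P(A|B) = P(A ∩ B) / P(B) = (4/25) / (23/50) = 8/23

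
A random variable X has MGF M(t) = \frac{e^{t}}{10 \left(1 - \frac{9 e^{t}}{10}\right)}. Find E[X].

To find E[X], compute M^(1)(0):
M^(1)(t) = \frac{e^{t}}{10 \left(1 - \frac{9 e^{t}}{10}\right)} + \frac{9 e^{2 t}}{100 \left(1 - \frac{9 e^{t}}{10}\right)^{2}}
M^(1)(0) = 10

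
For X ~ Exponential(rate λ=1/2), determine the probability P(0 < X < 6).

P(0 < X < 6) = ∫_{0}^{6} f(x) dx
where f(x) = \frac{e^{- \frac{x}{2}}}{2}
= 1 - e^{-3}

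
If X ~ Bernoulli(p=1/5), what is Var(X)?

For X ~ Bernoulli(p=1/5):
Var(X) = \frac{4}{25}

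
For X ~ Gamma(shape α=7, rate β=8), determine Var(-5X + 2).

For X ~ Gamma(shape α=7, rate β=8):
Var(X) = \frac{7}{64}
Var(-5X + 2) = (-5)² × Var(X) = 25 × \frac{7}{64} = \frac{175}{64}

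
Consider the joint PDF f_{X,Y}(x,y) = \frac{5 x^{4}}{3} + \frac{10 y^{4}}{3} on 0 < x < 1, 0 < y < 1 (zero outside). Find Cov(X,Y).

E[XY] = ∫∫ xy × f(x,y) dx dy = \frac{5}{12}
E[X] = \frac{11}{18}
E[Y] = \frac{13}{18}
Cov(X,Y) = E[XY] - E[X]E[Y] = - \frac{2}{81}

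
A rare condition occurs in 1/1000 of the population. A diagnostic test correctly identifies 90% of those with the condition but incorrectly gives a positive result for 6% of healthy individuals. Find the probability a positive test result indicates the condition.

Let D = the rare event, + = positive/flagged.
P(D) = 1/1000
P(+|D) = 90/100 = 9/10
P(+|D') = 6/100 = 3/50
P(+) = P(+|D)P(D) + P(+|D')P(D')
     = \frac{9}{10} × \frac{1}{1000} + \frac{3}{50} × \frac{999}{1000}
     = \frac{1521}{25000}
P(D|+) = P(+|D)P(D)/P(+) = \frac{5}{338}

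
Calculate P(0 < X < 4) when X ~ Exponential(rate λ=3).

P(0 < X < 4) = ∫_{0}^{4} f(x) dx
where f(x) = 3 e^{- 3 x}
= 1 - e^{-12}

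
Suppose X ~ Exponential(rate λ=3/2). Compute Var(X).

For X ~ Exponential(rate λ=3/2):
Var(X) = \frac{4}{9}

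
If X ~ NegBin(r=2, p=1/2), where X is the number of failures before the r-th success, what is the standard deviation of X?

For X ~ NegBin(r=2, p=1/2), where X is the number of failures before the r-th success:
Var(X) = 4
SD(X) = √(Var(X)) = √(4) = 2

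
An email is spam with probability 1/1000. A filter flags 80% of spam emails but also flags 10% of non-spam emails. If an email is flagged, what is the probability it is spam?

Let D = the rare event, + = positive/flagged.
P(D) = 1/1000
P(+|D) = 80/100 = 4/5
P(+|D') = 10/100 = 1/10
P(+) = P(+|D)P(D) + P(+|D')P(D')
     = \frac{4}{5} × \frac{1}{1000} + \frac{1}{10} × \frac{999}{1000}
     = \frac{1007}{10000}
P(D|+) = P(+|D)P(D)/P(+) = \frac{8}{1007}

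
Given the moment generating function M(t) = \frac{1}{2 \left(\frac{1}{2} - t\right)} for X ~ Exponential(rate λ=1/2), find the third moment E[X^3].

To find E[X^3], compute M^(3)(0):
M^(1)(t) = \frac{1}{2 \left(\frac{1}{2} - t\right)^{2}}
M^(2)(t) = \frac{1}{\left(\frac{1}{2} - t\right)^{3}}
M^(3)(t) = \frac{3}{\left(\frac{1}{2} - t\right)^{4}}
M^(3)(0) = 48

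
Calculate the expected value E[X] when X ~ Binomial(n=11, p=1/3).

For X ~ Binomial(n=11, p=1/3), the expected value is:
E[X] = \frac{11}{3}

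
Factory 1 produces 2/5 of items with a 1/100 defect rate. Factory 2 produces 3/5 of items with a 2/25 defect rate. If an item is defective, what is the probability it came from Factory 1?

Using Bayes' theorem:
P(F1) = 2/5, P(D|F1) = 1/100
P(F2) = 3/5, P(D|F2) = 2/25
P(D) = P(D|F1)P(F1) + P(D|F2)P(F2)
     = \frac{13}{250}
P(F1|D) = P(D|F1)P(F1) / P(D)
= \frac{1}{13}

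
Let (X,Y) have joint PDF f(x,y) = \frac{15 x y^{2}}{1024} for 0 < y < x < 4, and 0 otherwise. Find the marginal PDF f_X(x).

f_X(x) = ∫_0^x \frac{15 x y^{2}}{1024} dy = \frac{5 x^{4}}{1024}
for 0 < x < 4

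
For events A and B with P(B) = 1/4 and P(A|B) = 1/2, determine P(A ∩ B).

By definition, P(A|B) = P(A ∩ B) / P(B)
So P(A ∩ B) = P(A|B) × P(B)
= 1/2 × 1/4
= 1/8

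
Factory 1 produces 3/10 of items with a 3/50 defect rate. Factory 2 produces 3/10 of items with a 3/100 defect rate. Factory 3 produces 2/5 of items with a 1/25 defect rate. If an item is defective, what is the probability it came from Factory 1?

Using Bayes' theorem:
P(F1) = 3/10, P(D|F1) = 3/50
P(F2) = 3/10, P(D|F2) = 3/100
P(F3) = 2/5, P(D|F3) = 1/25
P(D) = P(D|F1)P(F1) + P(D|F2)P(F2) + P(D|F3)P(F3)
     = \frac{43}{1000}
P(F1|D) = P(D|F1)P(F1) / P(D)
= \frac{18}{43}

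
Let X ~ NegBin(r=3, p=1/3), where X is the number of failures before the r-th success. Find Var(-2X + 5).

For X ~ NegBin(r=3, p=1/3), where X is the number of failures before the r-th success:
Var(X) = 18
Var(-2X + 5) = (-2)² × Var(X) = 4 × 18 = 72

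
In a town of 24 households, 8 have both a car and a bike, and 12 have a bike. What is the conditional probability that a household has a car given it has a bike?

P(A ∩ B) = 8/24 = 1/3
P(B) = 12/24 = 1/2
P(A|B) = P(A ∩ B) / P(B) = (1/3) / (1/2) = 2/3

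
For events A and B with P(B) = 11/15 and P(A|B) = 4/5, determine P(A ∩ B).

By definition, P(A|B) = P(A ∩ B) / P(B)
So P(A ∩ B) = P(A|B) × P(B)
= 4/5 × 11/15
= 44/75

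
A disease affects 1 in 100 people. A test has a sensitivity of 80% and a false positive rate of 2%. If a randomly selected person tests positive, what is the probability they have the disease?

Let D = the rare event, + = positive/flagged.
P(D) = 1/100
P(+|D) = 80/100 = 4/5
P(+|D') = 2/100 = 1/50
P(+) = P(+|D)P(D) + P(+|D')P(D')
     = \frac{4}{5} × \frac{1}{100} + \frac{1}{50} × \frac{99}{100}
     = \frac{139}{5000}
P(D|+) = P(+|D)P(D)/P(+) = \frac{40}{139}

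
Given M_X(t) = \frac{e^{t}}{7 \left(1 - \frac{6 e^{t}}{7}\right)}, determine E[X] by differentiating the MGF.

To find E[X], compute M^(1)(0):
M^(1)(t) = \frac{e^{t}}{7 \left(1 - \frac{6 e^{t}}{7}\right)} + \frac{6 e^{2 t}}{49 \left(1 - \frac{6 e^{t}}{7}\right)^{2}}
M^(1)(0) = 7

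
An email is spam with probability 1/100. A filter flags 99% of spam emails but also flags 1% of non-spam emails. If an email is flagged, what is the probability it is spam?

Let D = the rare event, + = positive/flagged.
P(D) = 1/100
P(+|D) = 99/100
P(+|D') = 1/100
P(+) = P(+|D)P(D) + P(+|D')P(D')
     = \frac{99}{100} × \frac{1}{100} + \frac{1}{100} × \frac{99}{100}
     = \frac{99}{5000}
P(D|+) = P(+|D)P(D)/P(+) = \frac{1}{2}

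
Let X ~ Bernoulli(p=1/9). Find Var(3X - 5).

For X ~ Bernoulli(p=1/9):
Var(X) = \frac{8}{81}
Var(3X - 5) = (3)² × Var(X) = 9 × \frac{8}{81} = \frac{8}{9}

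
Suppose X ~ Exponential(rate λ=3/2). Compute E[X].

For X ~ Exponential(rate λ=3/2), the expected value is:
E[X] = \frac{2}{3}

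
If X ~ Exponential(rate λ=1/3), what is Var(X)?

For X ~ Exponential(rate λ=1/3):
Var(X) = 9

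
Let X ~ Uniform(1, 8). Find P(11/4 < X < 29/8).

P(11/4 < X < 29/8) = ∫_{11/4}^{29/8} f(x) dx
where f(x) = \frac{1}{7}
= \frac{1}{8}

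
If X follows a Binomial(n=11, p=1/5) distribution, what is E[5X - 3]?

For X ~ Binomial(n=11, p=1/5):
E[X] = \frac{11}{5}
E[5X - 3] = 5 × E[X] - 3 = 8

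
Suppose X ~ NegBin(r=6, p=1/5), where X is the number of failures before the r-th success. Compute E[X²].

Using the identity E[X²] = Var(X) + (E[X])²:
E[X] = 24
Var(X) = 120
E[X²] = 120 + (24)²
= 696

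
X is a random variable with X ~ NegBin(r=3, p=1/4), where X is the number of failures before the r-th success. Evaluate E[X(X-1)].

E[X(X-1)] = E[X² - X] = E[X²] - E[X]
E[X] = 9
E[X²] = Var(X) + (E[X])² = 36 + (9)² = 117
E[X(X-1)] = 117 - 9 = 108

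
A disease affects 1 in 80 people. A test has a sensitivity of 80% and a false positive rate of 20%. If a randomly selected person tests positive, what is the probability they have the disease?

Let D = the rare event, + = positive/flagged.
P(D) = 1/80
P(+|D) = 80/100 = 4/5
P(+|D') = 20/100 = 1/5
P(+) = P(+|D)P(D) + P(+|D')P(D')
     = \frac{4}{5} × \frac{1}{80} + \frac{1}{5} × \frac{79}{80}
     = \frac{83}{400}
P(D|+) = P(+|D)P(D)/P(+) = \frac{4}{83}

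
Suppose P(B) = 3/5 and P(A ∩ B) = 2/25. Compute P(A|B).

P(A|B) = P(A ∩ B) / P(B)
= (2/25) / (3/5)
= 2/15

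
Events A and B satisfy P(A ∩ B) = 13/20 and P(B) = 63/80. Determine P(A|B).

P(A|B) = P(A ∩ B) / P(B)
= (13/20) / (63/80)
= 52/63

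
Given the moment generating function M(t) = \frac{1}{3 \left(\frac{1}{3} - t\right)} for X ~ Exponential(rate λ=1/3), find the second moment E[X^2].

To find E[X^2], compute M^(2)(0):
M^(1)(t) = \frac{1}{3 \left(\frac{1}{3} - t\right)^{2}}
M^(2)(t) = \frac{2}{3 \left(\frac{1}{3} - t\right)^{3}}
M^(2)(0) = 18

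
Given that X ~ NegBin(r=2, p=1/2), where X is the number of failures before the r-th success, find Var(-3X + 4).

For X ~ NegBin(r=2, p=1/2), where X is the number of failures before the r-th success:
Var(X) = 4
Var(-3X + 4) = (-3)² × Var(X) = 9 × 4 = 36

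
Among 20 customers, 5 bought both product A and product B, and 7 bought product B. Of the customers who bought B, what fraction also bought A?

P(A ∩ B) = 5/20 = 1/4
P(B) = 7/20
P(A|B) = P(A ∩ B) / P(B) = (1/4) / (7/20) = 5/7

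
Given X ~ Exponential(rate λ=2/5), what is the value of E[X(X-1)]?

E[X(X-1)] = E[X² - X] = E[X²] - E[X]
E[X] = \frac{5}{2}
E[X²] = Var(X) + (E[X])² = \frac{25}{4} + (\frac{5}{2})² = \frac{25}{2}
E[X(X-1)] = \frac{25}{2} - \frac{5}{2} = 10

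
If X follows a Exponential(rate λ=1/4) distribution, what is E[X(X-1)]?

E[X(X-1)] = E[X² - X] = E[X²] - E[X]
E[X] = 4
E[X²] = Var(X) + (E[X])² = 16 + (4)² = 32
E[X(X-1)] = 32 - 4 = 28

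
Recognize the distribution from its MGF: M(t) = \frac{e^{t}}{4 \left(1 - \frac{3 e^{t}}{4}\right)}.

The MGF M(t) = \frac{e^{t}}{4 \left(1 - \frac{3 e^{t}}{4}\right)} is the standard form for the Geometric distribution.
Comparing with the known MGF formula identifies: Geometric(p=1/4), X = trial number of first success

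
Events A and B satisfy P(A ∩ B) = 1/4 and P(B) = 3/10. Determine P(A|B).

P(A|B) = P(A ∩ B) / P(B)
= (1/4) / (3/10)
= 5/6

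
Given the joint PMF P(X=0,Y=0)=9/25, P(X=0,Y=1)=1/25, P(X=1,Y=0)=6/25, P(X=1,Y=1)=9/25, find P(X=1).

P(X=1) = P(X=1,Y=0) + P(X=1,Y=1)
= 6/25 + 9/25
= 3/5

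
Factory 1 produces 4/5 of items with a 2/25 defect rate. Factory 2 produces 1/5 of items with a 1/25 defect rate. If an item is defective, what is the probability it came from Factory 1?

Using Bayes' theorem:
P(F1) = 4/5, P(D|F1) = 2/25
P(F2) = 1/5, P(D|F2) = 1/25
P(D) = P(D|F1)P(F1) + P(D|F2)P(F2)
     = \frac{9}{125}
P(F1|D) = P(D|F1)P(F1) / P(D)
= \frac{8}{9}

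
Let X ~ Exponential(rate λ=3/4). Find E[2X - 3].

For X ~ Exponential(rate λ=3/4):
E[X] = \frac{4}{3}
E[2X - 3] = 2 × E[X] - 3 = - \frac{1}{3}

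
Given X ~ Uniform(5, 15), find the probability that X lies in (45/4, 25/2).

P(45/4 < X < 25/2) = ∫_{45/4}^{25/2} f(x) dx
where f(x) = \frac{1}{10}
= \frac{1}{8}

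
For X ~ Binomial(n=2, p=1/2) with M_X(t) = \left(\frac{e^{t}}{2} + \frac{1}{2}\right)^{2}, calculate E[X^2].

To find E[X^2], compute M^(2)(0):
M^(1)(t) = \left(\frac{e^{t}}{2} + \frac{1}{2}\right) e^{t}
M^(2)(t) = \left(\frac{e^{t}}{2} + \frac{1}{2}\right) e^{t} + \frac{e^{2 t}}{2}
M^(2)(0) = \frac{3}{2}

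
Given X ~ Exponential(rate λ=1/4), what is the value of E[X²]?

Using the identity E[X²] = Var(X) + (E[X])²:
E[X] = 4
Var(X) = 16
E[X²] = 16 + (4)²
= 32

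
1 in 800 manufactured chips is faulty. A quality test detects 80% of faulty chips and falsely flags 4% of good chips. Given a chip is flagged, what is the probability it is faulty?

Let D = the rare event, + = positive/flagged.
P(D) = 1/800
P(+|D) = 80/100 = 4/5
P(+|D') = 4/100 = 1/25
P(+) = P(+|D)P(D) + P(+|D')P(D')
     = \frac{4}{5} × \frac{1}{800} + \frac{1}{25} × \frac{799}{800}
     = \frac{819}{20000}
P(D|+) = P(+|D)P(D)/P(+) = \frac{20}{819}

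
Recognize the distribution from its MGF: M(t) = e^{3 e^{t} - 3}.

The MGF M(t) = e^{3 e^{t} - 3} is the standard form for the Poisson distribution.
Comparing with the known MGF formula identifies: Poisson(λ=3)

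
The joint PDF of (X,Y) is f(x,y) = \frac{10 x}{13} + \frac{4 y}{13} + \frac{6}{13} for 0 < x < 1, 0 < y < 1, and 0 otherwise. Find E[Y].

E[Y] = ∫_0^1 ∫_0^1 y × f(x,y) dx dy
= \frac{41}{78}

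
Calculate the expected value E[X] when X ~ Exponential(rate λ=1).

For X ~ Exponential(rate λ=1), the expected value is:
E[X] = 1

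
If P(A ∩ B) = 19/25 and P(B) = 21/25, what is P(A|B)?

P(A|B) = P(A ∩ B) / P(B)
= (19/25) / (21/25)
= 19/21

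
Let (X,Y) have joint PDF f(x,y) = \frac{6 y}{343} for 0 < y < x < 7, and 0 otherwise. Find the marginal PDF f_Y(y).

f_Y(y) = ∫_y^7 \frac{6 y}{343} dx = \frac{6 y \left(7 - y\right)}{343}
for 0 < y < 7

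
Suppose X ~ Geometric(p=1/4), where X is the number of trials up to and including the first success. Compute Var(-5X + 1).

For X ~ Geometric(p=1/4), where X is the number of trials up to and including the first success:
Var(X) = 12
Var(-5X + 1) = (-5)² × Var(X) = 25 × 12 = 300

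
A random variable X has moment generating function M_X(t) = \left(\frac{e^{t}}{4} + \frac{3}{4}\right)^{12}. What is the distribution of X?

The MGF M(t) = \left(\frac{e^{t}}{4} + \frac{3}{4}\right)^{12} is the standard form for the Binomial distribution.
Comparing with the known MGF formula identifies: Binomial(n=12, p=1/4)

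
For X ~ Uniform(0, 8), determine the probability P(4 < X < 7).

P(4 < X < 7) = ∫_{4}^{7} f(x) dx
where f(x) = \frac{1}{8}
= \frac{3}{8}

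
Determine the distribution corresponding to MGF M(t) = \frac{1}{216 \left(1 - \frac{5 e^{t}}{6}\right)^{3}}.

The MGF M(t) = \frac{1}{216 \left(1 - \frac{5 e^{t}}{6}\right)^{3}} is the standard form for the NegativeBinomial distribution.
Comparing with the known MGF formula identifies: NegBin(r=3, p=1/6), X = failures before r-th success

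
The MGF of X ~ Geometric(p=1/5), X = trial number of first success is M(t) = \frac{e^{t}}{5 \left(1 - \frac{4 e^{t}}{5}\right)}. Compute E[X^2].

To find E[X^2], compute M^(2)(0):
M^(1)(t) = \frac{e^{t}}{5 \left(1 - \frac{4 e^{t}}{5}\right)} + \frac{4 e^{2 t}}{25 \left(1 - \frac{4 e^{t}}{5}\right)^{2}}
M^(2)(t) = \frac{e^{t}}{5 \left(1 - \frac{4 e^{t}}{5}\right)} + \frac{12 e^{2 t}}{25 \left(1 - \frac{4 e^{t}}{5}\right)^{2}} + \frac{32 e^{3 t}}{125 \left(1 - \frac{4 e^{t}}{5}\right)^{3}}
M^(2)(0) = 45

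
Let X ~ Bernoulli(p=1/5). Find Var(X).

For X ~ Bernoulli(p=1/5):
Var(X) = \frac{4}{25}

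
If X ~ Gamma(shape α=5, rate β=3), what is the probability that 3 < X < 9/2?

P(3 < X < 9/2) = ∫_{3}^{9/2} f(x) dx
where f(x) = \frac{81 x^{4} e^{- 3 x}}{8}
= - \frac{243155}{128 e^{\frac{27}{2}}} + \frac{3563}{8 e^{9}}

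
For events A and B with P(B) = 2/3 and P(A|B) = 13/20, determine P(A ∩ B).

By definition, P(A|B) = P(A ∩ B) / P(B)
So P(A ∩ B) = P(A|B) × P(B)
= 13/20 × 2/3
= 13/30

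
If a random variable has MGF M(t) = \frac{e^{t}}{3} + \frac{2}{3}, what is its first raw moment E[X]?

To find E[X], compute M^(1)(0):
M^(1)(t) = \frac{e^{t}}{3}
M^(1)(0) = \frac{1}{3}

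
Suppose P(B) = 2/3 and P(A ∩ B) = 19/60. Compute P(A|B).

P(A|B) = P(A ∩ B) / P(B)
= (19/60) / (2/3)
= 19/40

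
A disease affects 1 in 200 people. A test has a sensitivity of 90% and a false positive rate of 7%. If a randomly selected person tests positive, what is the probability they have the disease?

Let D = the rare event, + = positive/flagged.
P(D) = 1/200
P(+|D) = 90/100 = 9/10
P(+|D') = 7/100
P(+) = P(+|D)P(D) + P(+|D')P(D')
     = \frac{9}{10} × \frac{1}{200} + \frac{7}{100} × \frac{199}{200}
     = \frac{1483}{20000}
P(D|+) = P(+|D)P(D)/P(+) = \frac{90}{1483}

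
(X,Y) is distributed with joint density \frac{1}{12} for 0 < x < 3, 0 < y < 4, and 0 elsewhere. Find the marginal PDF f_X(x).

f_X(x) = ∫_0^4 f(x,y) dy
= ∫_0^4 \frac{1}{12} dy
= \frac{1}{3} for 0 < x < 3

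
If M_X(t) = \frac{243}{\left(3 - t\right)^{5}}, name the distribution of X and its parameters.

The MGF M(t) = \frac{243}{\left(3 - t\right)^{5}} is the standard form for the Gamma distribution.
Comparing with the known MGF formula identifies: Gamma(shape α=5, rate β=3)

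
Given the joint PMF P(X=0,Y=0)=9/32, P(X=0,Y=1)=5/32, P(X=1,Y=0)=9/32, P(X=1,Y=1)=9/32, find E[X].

First find marginal of X:
P(X=0) = 7/16
P(X=1) = 9/16
E[X] = 0 × 7/16 + 1 × 9/16 = 9/16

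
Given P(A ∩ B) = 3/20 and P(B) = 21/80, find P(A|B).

P(A|B) = P(A ∩ B) / P(B)
= (3/20) / (21/80)
= 4/7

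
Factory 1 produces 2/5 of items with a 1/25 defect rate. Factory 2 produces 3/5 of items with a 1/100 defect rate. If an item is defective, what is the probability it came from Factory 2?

Using Bayes' theorem:
P(F1) = 2/5, P(D|F1) = 1/25
P(F2) = 3/5, P(D|F2) = 1/100
P(D) = P(D|F1)P(F1) + P(D|F2)P(F2)
     = \frac{11}{500}
P(F2|D) = P(D|F2)P(F2) / P(D)
= \frac{3}{11}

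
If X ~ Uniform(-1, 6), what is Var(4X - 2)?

For X ~ Uniform(-1, 6):
Var(X) = \frac{49}{12}
Var(4X - 2) = (4)² × Var(X) = 16 × \frac{49}{12} = \frac{196}{3}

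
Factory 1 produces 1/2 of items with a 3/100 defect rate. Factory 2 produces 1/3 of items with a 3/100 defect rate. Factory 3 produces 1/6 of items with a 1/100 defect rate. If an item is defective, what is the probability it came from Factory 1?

Using Bayes' theorem:
P(F1) = 1/2, P(D|F1) = 3/100
P(F2) = 1/3, P(D|F2) = 3/100
P(F3) = 1/6, P(D|F3) = 1/100
P(D) = P(D|F1)P(F1) + P(D|F2)P(F2) + P(D|F3)P(F3)
     = \frac{2}{75}
P(F1|D) = P(D|F1)P(F1) / P(D)
= \frac{9}{16}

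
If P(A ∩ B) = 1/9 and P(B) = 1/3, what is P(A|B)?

P(A|B) = P(A ∩ B) / P(B)
= (1/9) / (1/3)
= 1/3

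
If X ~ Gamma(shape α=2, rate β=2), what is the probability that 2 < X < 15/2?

P(2 < X < 15/2) = ∫_{2}^{15/2} f(x) dx
where f(x) = 4 x e^{- 2 x}
= \frac{-16 + 5 e^{11}}{e^{15}}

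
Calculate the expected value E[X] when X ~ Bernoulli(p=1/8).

For X ~ Bernoulli(p=1/8), the expected value is:
E[X] = \frac{1}{8}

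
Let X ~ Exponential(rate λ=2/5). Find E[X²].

Using the identity E[X²] = Var(X) + (E[X])²:
E[X] = \frac{5}{2}
Var(X) = \frac{25}{4}
E[X²] = \frac{25}{4} + (\frac{5}{2})²
= \frac{25}{2}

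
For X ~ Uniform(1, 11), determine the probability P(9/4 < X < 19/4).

P(9/4 < X < 19/4) = ∫_{9/4}^{19/4} f(x) dx
where f(x) = \frac{1}{10}
= \frac{1}{4}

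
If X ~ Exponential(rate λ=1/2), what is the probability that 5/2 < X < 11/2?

P(5/2 < X < 11/2) = ∫_{5/2}^{11/2} f(x) dx
where f(x) = \frac{e^{- \frac{x}{2}}}{2}
= - \frac{1 - e^{\frac{3}{2}}}{e^{\frac{11}{4}}}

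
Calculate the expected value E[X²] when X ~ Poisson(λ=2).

Using the identity E[X²] = Var(X) + (E[X])²:
E[X] = 2
Var(X) = 2
E[X²] = 2 + (2)²
= 6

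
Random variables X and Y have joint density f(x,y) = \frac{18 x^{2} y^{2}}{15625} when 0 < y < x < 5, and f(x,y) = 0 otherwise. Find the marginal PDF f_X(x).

f_X(x) = ∫_0^x \frac{18 x^{2} y^{2}}{15625} dy = \frac{6 x^{5}}{15625}
for 0 < x < 5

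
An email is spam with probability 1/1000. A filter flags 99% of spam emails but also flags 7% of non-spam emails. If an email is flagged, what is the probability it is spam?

Let D = the rare event, + = positive/flagged.
P(D) = 1/1000
P(+|D) = 99/100
P(+|D') = 7/100
P(+) = P(+|D)P(D) + P(+|D')P(D')
     = \frac{99}{100} × \frac{1}{1000} + \frac{7}{100} × \frac{999}{1000}
     = \frac{1773}{25000}
P(D|+) = P(+|D)P(D)/P(+) = \frac{11}{788}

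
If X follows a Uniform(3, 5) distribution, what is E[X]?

For X ~ Uniform(3, 5), the expected value is:
E[X] = 4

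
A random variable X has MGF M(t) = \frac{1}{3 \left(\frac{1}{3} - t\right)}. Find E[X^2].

To find E[X^2], compute M^(2)(0):
M^(1)(t) = \frac{1}{3 \left(\frac{1}{3} - t\right)^{2}}
M^(2)(t) = \frac{2}{3 \left(\frac{1}{3} - t\right)^{3}}
M^(2)(0) = 18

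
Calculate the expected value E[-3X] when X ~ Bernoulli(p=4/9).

For X ~ Bernoulli(p=4/9):
E[X] = \frac{4}{9}
E[-3X] = -3 × E[X] + 0 = - \frac{4}{3}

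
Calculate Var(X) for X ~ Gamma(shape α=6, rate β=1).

For X ~ Gamma(shape α=6, rate β=1):
Var(X) = 6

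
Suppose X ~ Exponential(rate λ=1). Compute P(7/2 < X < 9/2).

P(7/2 < X < 9/2) = ∫_{7/2}^{9/2} f(x) dx
where f(x) = e^{- x}
= - \frac{1 - e}{e^{\frac{9}{2}}}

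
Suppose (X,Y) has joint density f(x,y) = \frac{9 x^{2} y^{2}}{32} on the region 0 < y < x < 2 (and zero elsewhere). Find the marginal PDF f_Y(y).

f_Y(y) = ∫_y^2 \frac{9 x^{2} y^{2}}{32} dx = \frac{3 y^{2} \left(8 - y^{3}\right)}{32}
for 0 < y < 2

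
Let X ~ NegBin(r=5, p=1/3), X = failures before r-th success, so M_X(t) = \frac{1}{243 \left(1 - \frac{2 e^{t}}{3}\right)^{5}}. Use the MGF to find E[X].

To find E[X], compute M^(1)(0):
M^(1)(t) = \frac{10 e^{t}}{729 \left(1 - \frac{2 e^{t}}{3}\right)^{6}}
M^(1)(0) = 10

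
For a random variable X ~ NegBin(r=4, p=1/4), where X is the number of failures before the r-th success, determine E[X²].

Using the identity E[X²] = Var(X) + (E[X])²:
E[X] = 12
Var(X) = 48
E[X²] = 48 + (12)²
= 192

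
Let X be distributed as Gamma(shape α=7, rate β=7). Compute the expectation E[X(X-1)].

E[X(X-1)] = E[X² - X] = E[X²] - E[X]
E[X] = 1
E[X²] = Var(X) + (E[X])² = \frac{1}{7} + (1)² = \frac{8}{7}
E[X(X-1)] = \frac{8}{7} - 1 = \frac{1}{7}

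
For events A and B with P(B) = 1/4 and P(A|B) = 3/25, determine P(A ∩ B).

By definition, P(A|B) = P(A ∩ B) / P(B)
So P(A ∩ B) = P(A|B) × P(B)
= 3/25 × 1/4
= 3/100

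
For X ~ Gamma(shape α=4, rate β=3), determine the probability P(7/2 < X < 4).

P(7/2 < X < 4) = ∫_{7/2}^{4} f(x) dx
where f(x) = \frac{27 x^{3} e^{- 3 x}}{2}
= - \frac{373}{e^{12}} + \frac{4153}{16 e^{\frac{21}{2}}}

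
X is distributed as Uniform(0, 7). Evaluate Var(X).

For X ~ Uniform(0, 7):
Var(X) = \frac{49}{12}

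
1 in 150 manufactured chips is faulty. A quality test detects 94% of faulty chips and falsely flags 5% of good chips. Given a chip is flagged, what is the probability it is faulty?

Let D = the rare event, + = positive/flagged.
P(D) = 1/150
P(+|D) = 94/100 = 47/50
P(+|D') = 5/100 = 1/20
P(+) = P(+|D)P(D) + P(+|D')P(D')
     = \frac{47}{50} × \frac{1}{150} + \frac{1}{20} × \frac{149}{150}
     = \frac{839}{15000}
P(D|+) = P(+|D)P(D)/P(+) = \frac{94}{839}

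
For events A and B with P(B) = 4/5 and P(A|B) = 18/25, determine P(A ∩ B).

By definition, P(A|B) = P(A ∩ B) / P(B)
So P(A ∩ B) = P(A|B) × P(B)
= 18/25 × 4/5
= 72/125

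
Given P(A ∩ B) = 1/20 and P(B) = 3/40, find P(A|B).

P(A|B) = P(A ∩ B) / P(B)
= (1/20) / (3/40)
= 2/3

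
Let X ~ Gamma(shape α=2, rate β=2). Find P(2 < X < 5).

P(2 < X < 5) = ∫_{2}^{5} f(x) dx
where f(x) = 4 x e^{- 2 x}
= \frac{-11 + 5 e^{6}}{e^{10}}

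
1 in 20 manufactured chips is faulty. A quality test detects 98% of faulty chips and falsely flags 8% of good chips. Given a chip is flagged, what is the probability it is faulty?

Let D = the rare event, + = positive/flagged.
P(D) = 1/20
P(+|D) = 98/100 = 49/50
P(+|D') = 8/100 = 2/25
P(+) = P(+|D)P(D) + P(+|D')P(D')
     = \frac{49}{50} × \frac{1}{20} + \frac{2}{25} × \frac{19}{20}
     = \frac{1}{8}
P(D|+) = P(+|D)P(D)/P(+) = \frac{49}{125}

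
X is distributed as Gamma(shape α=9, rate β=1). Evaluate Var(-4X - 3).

For X ~ Gamma(shape α=9, rate β=1):
Var(X) = 9
Var(-4X - 3) = (-4)² × Var(X) = 16 × 9 = 144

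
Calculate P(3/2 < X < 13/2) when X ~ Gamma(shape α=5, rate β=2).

P(3/2 < X < 13/2) = ∫_{3/2}^{13/2} f(x) dx
where f(x) = \frac{4 x^{4} e^{- 2 x}}{3}
= \frac{-39713 + 393 e^{10}}{24 e^{13}}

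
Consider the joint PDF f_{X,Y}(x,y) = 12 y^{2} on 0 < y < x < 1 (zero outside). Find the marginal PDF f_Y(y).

f_Y(y) = ∫_y^1 12 y^{2} dx = 12 y^{2} \left(1 - y\right)
for 0 < y < 1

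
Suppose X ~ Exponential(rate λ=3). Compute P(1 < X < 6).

P(1 < X < 6) = ∫_{1}^{6} f(x) dx
where f(x) = 3 e^{- 3 x}
= - \frac{1 - e^{15}}{e^{18}}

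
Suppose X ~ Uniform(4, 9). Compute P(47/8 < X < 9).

P(47/8 < X < 9) = ∫_{47/8}^{9} f(x) dx
where f(x) = \frac{1}{5}
= \frac{5}{8}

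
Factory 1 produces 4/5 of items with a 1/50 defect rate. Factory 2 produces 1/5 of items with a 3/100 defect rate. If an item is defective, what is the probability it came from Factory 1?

Using Bayes' theorem:
P(F1) = 4/5, P(D|F1) = 1/50
P(F2) = 1/5, P(D|F2) = 3/100
P(D) = P(D|F1)P(F1) + P(D|F2)P(F2)
     = \frac{11}{500}
P(F1|D) = P(D|F1)P(F1) / P(D)
= \frac{8}{11}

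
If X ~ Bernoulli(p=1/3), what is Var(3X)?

For X ~ Bernoulli(p=1/3):
Var(X) = \frac{2}{9}
Var(3X) = (3)² × Var(X) = 9 × \frac{2}{9} = 2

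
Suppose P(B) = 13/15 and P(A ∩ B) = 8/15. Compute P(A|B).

P(A|B) = P(A ∩ B) / P(B)
= (8/15) / (13/15)
= 8/13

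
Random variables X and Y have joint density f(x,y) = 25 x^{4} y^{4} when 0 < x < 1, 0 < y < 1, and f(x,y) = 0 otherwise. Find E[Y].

E[Y] = ∫_0^1 ∫_0^1 y × f(x,y) dx dy
= \frac{5}{6}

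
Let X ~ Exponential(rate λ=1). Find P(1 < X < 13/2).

P(1 < X < 13/2) = ∫_{1}^{13/2} f(x) dx
where f(x) = e^{- x}
= - \frac{1}{e^{\frac{13}{2}}} + e^{-1}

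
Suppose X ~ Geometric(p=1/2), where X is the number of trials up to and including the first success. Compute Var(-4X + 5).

For X ~ Geometric(p=1/2), where X is the number of trials up to and including the first success:
Var(X) = 2
Var(-4X + 5) = (-4)² × Var(X) = 16 × 2 = 32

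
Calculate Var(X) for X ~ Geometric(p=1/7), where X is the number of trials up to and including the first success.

For X ~ Geometric(p=1/7), where X is the number of trials up to and including the first success:
Var(X) = 42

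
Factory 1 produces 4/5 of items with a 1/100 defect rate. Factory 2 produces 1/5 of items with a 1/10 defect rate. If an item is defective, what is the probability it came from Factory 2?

Using Bayes' theorem:
P(F1) = 4/5, P(D|F1) = 1/100
P(F2) = 1/5, P(D|F2) = 1/10
P(D) = P(D|F1)P(F1) + P(D|F2)P(F2)
     = \frac{7}{250}
P(F2|D) = P(D|F2)P(F2) / P(D)
= \frac{5}{7}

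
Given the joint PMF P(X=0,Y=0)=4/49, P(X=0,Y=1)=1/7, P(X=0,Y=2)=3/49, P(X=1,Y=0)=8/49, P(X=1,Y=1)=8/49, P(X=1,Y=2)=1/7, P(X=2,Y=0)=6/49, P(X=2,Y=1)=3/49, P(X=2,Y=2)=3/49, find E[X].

First find marginal of X:
P(X=0) = 2/7
P(X=1) = 23/49
P(X=2) = 12/49
E[X] = 0 × 2/7 + 1 × 23/49 + 2 × 12/49 = 47/49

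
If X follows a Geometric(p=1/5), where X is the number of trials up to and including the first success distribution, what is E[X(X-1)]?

E[X(X-1)] = E[X² - X] = E[X²] - E[X]
E[X] = 5
E[X²] = Var(X) + (E[X])² = 20 + (5)² = 45
E[X(X-1)] = 45 - 5 = 40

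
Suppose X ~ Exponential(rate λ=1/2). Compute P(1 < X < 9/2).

P(1 < X < 9/2) = ∫_{1}^{9/2} f(x) dx
where f(x) = \frac{e^{- \frac{x}{2}}}{2}
= - \frac{1}{e^{\frac{9}{4}}} + e^{- \frac{1}{2}}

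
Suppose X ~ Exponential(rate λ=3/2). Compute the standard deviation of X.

For X ~ Exponential(rate λ=3/2):
Var(X) = \frac{4}{9}
SD(X) = √(Var(X)) = √(\frac{4}{9}) = \frac{2}{3}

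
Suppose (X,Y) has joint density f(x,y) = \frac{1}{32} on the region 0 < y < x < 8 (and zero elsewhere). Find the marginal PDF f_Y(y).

f_Y(y) = ∫_y^8 \frac{1}{32} dx = \frac{1}{4} - \frac{y}{32}
for 0 < y < 8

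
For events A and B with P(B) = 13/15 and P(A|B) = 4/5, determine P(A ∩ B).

By definition, P(A|B) = P(A ∩ B) / P(B)
So P(A ∩ B) = P(A|B) × P(B)
= 4/5 × 13/15
= 52/75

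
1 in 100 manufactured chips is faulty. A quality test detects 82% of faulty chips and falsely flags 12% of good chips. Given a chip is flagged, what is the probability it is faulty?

Let D = the rare event, + = positive/flagged.
P(D) = 1/100
P(+|D) = 82/100 = 41/50
P(+|D') = 12/100 = 3/25
P(+) = P(+|D)P(D) + P(+|D')P(D')
     = \frac{41}{50} × \frac{1}{100} + \frac{3}{25} × \frac{99}{100}
     = \frac{127}{1000}
P(D|+) = P(+|D)P(D)/P(+) = \frac{41}{635}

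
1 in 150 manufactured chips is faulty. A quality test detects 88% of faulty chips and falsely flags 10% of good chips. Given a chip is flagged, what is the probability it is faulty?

Let D = the rare event, + = positive/flagged.
P(D) = 1/150
P(+|D) = 88/100 = 22/25
P(+|D') = 10/100 = 1/10
P(+) = P(+|D)P(D) + P(+|D')P(D')
     = \frac{22}{25} × \frac{1}{150} + \frac{1}{10} × \frac{149}{150}
     = \frac{263}{2500}
P(D|+) = P(+|D)P(D)/P(+) = \frac{44}{789}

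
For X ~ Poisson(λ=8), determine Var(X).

For X ~ Poisson(λ=8):
Var(X) = 8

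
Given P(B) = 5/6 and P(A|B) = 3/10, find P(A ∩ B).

By definition, P(A|B) = P(A ∩ B) / P(B)
So P(A ∩ B) = P(A|B) × P(B)
= 3/10 × 5/6
= 1/4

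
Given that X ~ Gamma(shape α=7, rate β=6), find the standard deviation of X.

For X ~ Gamma(shape α=7, rate β=6):
Var(X) = \frac{7}{36}
SD(X) = √(Var(X)) = √(\frac{7}{36}) = \frac{\sqrt{7}}{6}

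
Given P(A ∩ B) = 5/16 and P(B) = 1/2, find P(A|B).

P(A|B) = P(A ∩ B) / P(B)
= (5/16) / (1/2)
= 5/8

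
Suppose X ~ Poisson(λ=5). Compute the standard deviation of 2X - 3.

For X ~ Poisson(λ=5):
Var(X) = 5
SD(X) = √(Var(X)) = √(5) = \sqrt{5}
SD(2X - 3) = |2| × SD(X) = 2 × \sqrt{5} = 2 \sqrt{5}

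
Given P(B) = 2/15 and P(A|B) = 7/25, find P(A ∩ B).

By definition, P(A|B) = P(A ∩ B) / P(B)
So P(A ∩ B) = P(A|B) × P(B)
= 7/25 × 2/15
= 14/375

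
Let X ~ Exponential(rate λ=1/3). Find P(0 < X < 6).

P(0 < X < 6) = ∫_{0}^{6} f(x) dx
where f(x) = \frac{e^{- \frac{x}{3}}}{3}
= 1 - e^{-2}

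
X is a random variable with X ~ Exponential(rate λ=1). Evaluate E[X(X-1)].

E[X(X-1)] = E[X² - X] = E[X²] - E[X]
E[X] = 1
E[X²] = Var(X) + (E[X])² = 1 + (1)² = 2
E[X(X-1)] = 2 - 1 = 1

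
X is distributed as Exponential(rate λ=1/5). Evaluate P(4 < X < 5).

P(4 < X < 5) = ∫_{4}^{5} f(x) dx
where f(x) = \frac{e^{- \frac{x}{5}}}{5}
= - \frac{1}{e} + e^{- \frac{4}{5}}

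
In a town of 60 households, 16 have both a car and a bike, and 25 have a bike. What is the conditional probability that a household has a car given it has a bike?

P(A ∩ B) = 16/60 = 4/15
P(B) = 25/60 = 5/12
P(A|B) = P(A ∩ B) / P(B) = (4/15) / (5/12) = 16/25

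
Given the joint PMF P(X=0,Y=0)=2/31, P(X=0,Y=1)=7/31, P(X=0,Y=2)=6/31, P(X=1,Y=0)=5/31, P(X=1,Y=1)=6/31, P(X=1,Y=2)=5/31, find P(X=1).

P(X=1) = P(X=1,Y=0) + P(X=1,Y=1) + P(X=1,Y=2)
= 5/31 + 6/31 + 5/31
= 16/31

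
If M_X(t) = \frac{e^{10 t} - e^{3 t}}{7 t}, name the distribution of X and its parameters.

The MGF M(t) = \frac{e^{10 t} - e^{3 t}}{7 t} is the standard form for the Uniform distribution.
Comparing with the known MGF formula identifies: Uniform(3, 10)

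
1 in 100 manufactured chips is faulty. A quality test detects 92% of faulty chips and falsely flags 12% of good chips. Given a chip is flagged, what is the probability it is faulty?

Let D = the rare event, + = positive/flagged.
P(D) = 1/100
P(+|D) = 92/100 = 23/25
P(+|D') = 12/100 = 3/25
P(+) = P(+|D)P(D) + P(+|D')P(D')
     = \frac{23}{25} × \frac{1}{100} + \frac{3}{25} × \frac{99}{100}
     = \frac{16}{125}
P(D|+) = P(+|D)P(D)/P(+) = \frac{23}{320}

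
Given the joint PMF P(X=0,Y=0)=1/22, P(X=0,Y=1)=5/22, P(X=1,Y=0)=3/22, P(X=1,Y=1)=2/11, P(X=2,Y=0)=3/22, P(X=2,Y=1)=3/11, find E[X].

First find marginal of X:
P(X=0) = 3/11
P(X=1) = 7/22
P(X=2) = 9/22
E[X] = 0 × 3/11 + 1 × 7/22 + 2 × 9/22 = 25/22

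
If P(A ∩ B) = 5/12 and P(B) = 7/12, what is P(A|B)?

P(A|B) = P(A ∩ B) / P(B)
= (5/12) / (7/12)
= 5/7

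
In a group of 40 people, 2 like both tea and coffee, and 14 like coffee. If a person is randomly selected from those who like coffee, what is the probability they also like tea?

P(A ∩ B) = 2/40 = 1/20
P(B) = 14/40 = 7/20
P(A|B) = P(A ∩ B) / P(B) = (1/20) / (7/20) = 1/7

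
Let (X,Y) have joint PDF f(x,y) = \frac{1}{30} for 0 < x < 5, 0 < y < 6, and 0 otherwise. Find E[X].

f_X(x) = ∫_0^6 \frac{1}{30} dy = \frac{1}{5}
E[X] = ∫_0^5 x × (\frac{1}{5}) dx = \frac{5}{2}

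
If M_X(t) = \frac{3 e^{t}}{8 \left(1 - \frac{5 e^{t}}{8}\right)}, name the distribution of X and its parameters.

The MGF M(t) = \frac{3 e^{t}}{8 \left(1 - \frac{5 e^{t}}{8}\right)} is the standard form for the Geometric distribution.
Comparing with the known MGF formula identifies: Geometric(p=3/8), X = trial number of first success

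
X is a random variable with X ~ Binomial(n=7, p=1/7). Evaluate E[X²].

Using the identity E[X²] = Var(X) + (E[X])²:
E[X] = 1
Var(X) = \frac{6}{7}
E[X²] = \frac{6}{7} + (1)²
= \frac{13}{7}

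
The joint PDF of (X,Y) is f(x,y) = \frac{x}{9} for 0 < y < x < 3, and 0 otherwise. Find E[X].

f_X(x) = ∫_0^x \frac{x}{9} dy = \frac{x^{2}}{9}
E[X] = ∫_0^3 x × (\frac{x^{2}}{9}) dx = \frac{9}{4}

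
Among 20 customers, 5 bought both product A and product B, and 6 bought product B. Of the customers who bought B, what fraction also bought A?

P(A ∩ B) = 5/20 = 1/4
P(B) = 6/20 = 3/10
P(A|B) = P(A ∩ B) / P(B) = (1/4) / (3/10) = 5/6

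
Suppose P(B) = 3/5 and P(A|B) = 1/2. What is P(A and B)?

By definition, P(A|B) = P(A ∩ B) / P(B)
So P(A ∩ B) = P(A|B) × P(B)
= 1/2 × 3/5
= 3/10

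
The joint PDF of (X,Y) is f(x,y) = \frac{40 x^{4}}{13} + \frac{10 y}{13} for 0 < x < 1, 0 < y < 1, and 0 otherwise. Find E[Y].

E[Y] = ∫_0^1 ∫_0^1 y × f(x,y) dx dy
= \frac{22}{39}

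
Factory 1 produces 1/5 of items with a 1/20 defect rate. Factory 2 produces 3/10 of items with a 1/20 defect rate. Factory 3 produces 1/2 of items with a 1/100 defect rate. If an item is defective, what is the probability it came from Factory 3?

Using Bayes' theorem:
P(F1) = 1/5, P(D|F1) = 1/20
P(F2) = 3/10, P(D|F2) = 1/20
P(F3) = 1/2, P(D|F3) = 1/100
P(D) = P(D|F1)P(F1) + P(D|F2)P(F2) + P(D|F3)P(F3)
     = \frac{3}{100}
P(F3|D) = P(D|F3)P(F3) / P(D)
= \frac{1}{6}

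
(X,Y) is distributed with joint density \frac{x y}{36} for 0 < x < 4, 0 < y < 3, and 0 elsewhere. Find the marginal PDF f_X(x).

f_X(x) = ∫_0^3 f(x,y) dy
= ∫_0^3 \frac{x y}{36} dy
= \frac{x}{8} for 0 < x < 4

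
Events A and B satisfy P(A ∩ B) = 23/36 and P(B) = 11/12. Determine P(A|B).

P(A|B) = P(A ∩ B) / P(B)
= (23/36) / (11/12)
= 23/33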